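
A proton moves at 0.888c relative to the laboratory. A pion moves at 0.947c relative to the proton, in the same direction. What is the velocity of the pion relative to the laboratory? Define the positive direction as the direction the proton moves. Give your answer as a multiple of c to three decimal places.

With v = 0.888 and u' = 0.947 (in units of c),
u = (u' + v)/(1 + u'v/c²):
u = (0.947 + 0.888) / (1 + 0.947·0.888) = 1.8350/1.8409 = 0.9968

0.997c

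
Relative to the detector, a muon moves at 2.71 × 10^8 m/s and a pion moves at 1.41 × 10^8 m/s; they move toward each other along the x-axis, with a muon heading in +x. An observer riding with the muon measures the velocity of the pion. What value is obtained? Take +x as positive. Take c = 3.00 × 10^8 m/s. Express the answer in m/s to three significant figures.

-2.89 × 10^8 m/s

β_A = 0.903, β_B = -0.470 (dividing each by c = 3.00 × 10^8 m/s).
Transform to A's frame with the inverse velocity-addition law: u' = (u − v)/(1 − uv/c²), taking u = β_B and v = β_A.
u' = (-0.470 − 0.903) / (1 − (0.903)(-0.470)) = -1.3733/1.4246 = -0.9640.
u' = -0.9640 × 3.00 × 10^8 m/s.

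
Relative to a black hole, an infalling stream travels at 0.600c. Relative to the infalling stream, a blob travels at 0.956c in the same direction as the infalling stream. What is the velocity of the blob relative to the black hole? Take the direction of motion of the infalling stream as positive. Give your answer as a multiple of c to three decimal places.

With v = 0.600 and u' = 0.956 (in units of c),
u = (u' + v)/(1 + u'v/c²):
u = (0.956 + 0.600) / (1 + 0.956·0.600) = 1.5560/1.5736 = 0.9888

0.989c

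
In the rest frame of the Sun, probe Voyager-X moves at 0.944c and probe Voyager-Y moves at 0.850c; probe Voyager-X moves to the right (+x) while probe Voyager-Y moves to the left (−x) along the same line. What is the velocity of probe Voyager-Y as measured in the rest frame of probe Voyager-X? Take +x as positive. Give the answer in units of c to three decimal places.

β_A = 0.944, β_B = -0.850.
Transform to A's frame with the inverse velocity-addition law: u' = (u − v)/(1 − uv/c²), taking u = β_B and v = β_A.
u' = (-0.850 − 0.944) / (1 − (0.944)(-0.850)) = -1.7940/1.8024 = -0.9953.

-0.995c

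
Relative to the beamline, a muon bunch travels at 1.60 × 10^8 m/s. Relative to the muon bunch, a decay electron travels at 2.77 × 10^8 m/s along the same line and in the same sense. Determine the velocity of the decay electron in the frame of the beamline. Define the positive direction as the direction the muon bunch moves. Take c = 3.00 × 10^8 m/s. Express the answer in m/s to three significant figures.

2.93 × 10^8 m/s

In units of c (dividing by 3.00 × 10^8 m/s): v = 0.533, u' = 0.923.
u = (u' + v)/(1 + u'v/c²):
u = (0.923 + 0.533) / (1 + 0.923·0.533) = 1.4567/1.4924 = 0.9760
Converting back: u = 0.9760 × 3.00 × 10^8 m/s.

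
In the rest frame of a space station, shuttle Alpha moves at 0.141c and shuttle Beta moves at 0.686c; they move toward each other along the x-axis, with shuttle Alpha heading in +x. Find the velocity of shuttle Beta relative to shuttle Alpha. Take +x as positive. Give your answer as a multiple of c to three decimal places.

β_A = 0.141, β_B = -0.686.
Transform to A's frame with the inverse velocity-addition law: u' = (u − v)/(1 − uv/c²), taking u = β_B and v = β_A.
u' = (-0.686 − 0.141) / (1 − (0.141)(-0.686)) = -0.8270/1.0967 = -0.7541.

-0.754c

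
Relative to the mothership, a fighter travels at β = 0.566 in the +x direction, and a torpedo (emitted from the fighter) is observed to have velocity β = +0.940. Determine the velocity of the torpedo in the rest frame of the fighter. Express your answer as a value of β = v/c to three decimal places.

β = +0.799

Invert the composition law: u' = (u − v)/(1 − uv/c²).
u' = (0.940 − 0.566) / (1 − (0.940)(0.566)) = 0.3740/0.4680 = 0.7992.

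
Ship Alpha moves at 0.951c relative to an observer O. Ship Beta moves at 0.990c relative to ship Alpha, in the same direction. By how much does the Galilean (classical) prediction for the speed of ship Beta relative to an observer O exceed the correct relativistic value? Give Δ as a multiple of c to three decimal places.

Galilean: u_cl = 0.990 + 0.951 = 1.9410.
Relativistic: u_rel = (0.990 + 0.951) / (1 + 0.990·0.951) = 1.9410/1.9415 = 0.9997.
Δ = 1.9410 − 0.9997 = 0.9413.
(The classical prediction exceeds c; the relativistic result does not.)

Δ = 0.941c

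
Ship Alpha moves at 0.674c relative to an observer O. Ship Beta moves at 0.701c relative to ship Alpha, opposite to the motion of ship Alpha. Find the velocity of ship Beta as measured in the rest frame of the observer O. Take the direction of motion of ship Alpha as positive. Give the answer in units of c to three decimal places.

With v = 0.674 and u' = -0.701 (in units of c),
u = (u' + v)/(1 + u'v/c²):
u = (-0.701 + 0.674) / (1 + (-0.701)·0.674) = -0.0270/0.5275 = -0.0512
(Galilean addition would give -0.027c.)

-0.051c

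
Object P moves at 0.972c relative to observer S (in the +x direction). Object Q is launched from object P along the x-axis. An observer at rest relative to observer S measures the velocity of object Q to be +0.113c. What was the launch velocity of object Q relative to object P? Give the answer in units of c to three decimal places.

Invert the composition law: u' = (u − v)/(1 − uv/c²).
u' = (0.113 − 0.972) / (1 − (0.113)(0.972)) = -0.8590/0.8902 = -0.9650.

-0.965c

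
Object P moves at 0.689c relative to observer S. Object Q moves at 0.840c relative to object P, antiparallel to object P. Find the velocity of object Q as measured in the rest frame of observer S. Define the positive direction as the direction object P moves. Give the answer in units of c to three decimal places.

With v = 0.689 and u' = -0.840 (in units of c),
u = (u' + v)/(1 + u'v/c²):
u = (-0.840 + 0.689) / (1 + (-0.840)·0.689) = -0.1510/0.4212 = -0.3585

-0.358c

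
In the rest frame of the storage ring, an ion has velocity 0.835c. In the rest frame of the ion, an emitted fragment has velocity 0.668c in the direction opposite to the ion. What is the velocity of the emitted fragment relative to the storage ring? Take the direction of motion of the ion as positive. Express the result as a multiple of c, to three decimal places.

+0.378c

With v = 0.835 and u' = -0.668 (in units of c),
u = (u' + v)/(1 + u'v/c²):
u = (-0.668 + 0.835) / (1 + (-0.668)·0.835) = 0.1670/0.4422 = 0.3776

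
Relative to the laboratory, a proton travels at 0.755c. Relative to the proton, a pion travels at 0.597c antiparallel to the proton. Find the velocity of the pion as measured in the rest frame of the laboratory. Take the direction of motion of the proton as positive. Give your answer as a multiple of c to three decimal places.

+0.288c

With v = 0.755 and u' = -0.597 (in units of c),
u = (u' + v)/(1 + u'v/c²):
u = (-0.597 + 0.755) / (1 + (-0.597)·0.755) = 0.1580/0.5493 = 0.2877
(Galilean addition would give +0.158c.)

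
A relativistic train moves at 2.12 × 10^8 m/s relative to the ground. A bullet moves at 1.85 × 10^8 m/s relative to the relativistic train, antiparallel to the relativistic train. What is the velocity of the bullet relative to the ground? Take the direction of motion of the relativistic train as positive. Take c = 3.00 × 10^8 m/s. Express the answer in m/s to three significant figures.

+4.79 × 10^7 m/s

In units of c (dividing by 3.00 × 10^8 m/s): v = 0.707, u' = -0.617.
u = (u' + v)/(1 + u'v/c²):
u = (-0.617 + 0.707) / (1 + (-0.617)·0.707) = 0.0900/0.5642 = 0.1595
Converting back: u = 0.1595 × 3.00 × 10^8 m/s.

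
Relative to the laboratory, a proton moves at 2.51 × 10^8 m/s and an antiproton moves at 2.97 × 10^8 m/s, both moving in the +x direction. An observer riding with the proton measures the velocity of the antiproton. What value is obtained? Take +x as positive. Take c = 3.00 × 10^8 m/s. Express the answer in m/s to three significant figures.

+2.68 × 10^8 m/s

β_A = 0.837, β_B = 0.990 (dividing each by c = 3.00 × 10^8 m/s).
Transform to A's frame with the inverse velocity-addition law: u' = (u − v)/(1 − uv/c²), taking u = β_B and v = β_A.
u' = (0.990 − 0.837) / (1 − (0.837)(0.990)) = 0.1533/0.1717 = 0.8930.
u' = 0.8930 × 3.00 × 10^8 m/s.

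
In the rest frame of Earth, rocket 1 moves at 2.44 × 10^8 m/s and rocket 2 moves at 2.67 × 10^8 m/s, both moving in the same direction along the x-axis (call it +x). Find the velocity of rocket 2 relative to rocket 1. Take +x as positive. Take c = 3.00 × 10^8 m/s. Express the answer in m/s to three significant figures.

β_A = 0.813, β_B = 0.890 (dividing each by c = 3.00 × 10^8 m/s).
Transform to A's frame with the inverse velocity-addition law: u' = (u − v)/(1 − uv/c²), taking u = β_B and v = β_A.
u' = (0.890 − 0.813) / (1 − (0.813)(0.890)) = 0.0767/0.2761 = 0.2776.
u' = 0.2776 × 3.00 × 10^8 m/s.

+8.33 × 10^7 m/s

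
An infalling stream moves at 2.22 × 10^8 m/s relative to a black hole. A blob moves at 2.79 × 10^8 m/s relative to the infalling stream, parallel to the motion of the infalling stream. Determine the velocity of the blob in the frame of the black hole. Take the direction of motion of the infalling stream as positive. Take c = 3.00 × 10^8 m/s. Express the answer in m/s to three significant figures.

2.97 × 10^8 m/s

In units of c (dividing by 3.00 × 10^8 m/s): v = 0.740, u' = 0.930.
u = (u' + v)/(1 + u'v/c²):
u = (0.930 + 0.740) / (1 + 0.930·0.740) = 1.6700/1.6882 = 0.9892
Converting back: u = 0.9892 × 3.00 × 10^8 m/s.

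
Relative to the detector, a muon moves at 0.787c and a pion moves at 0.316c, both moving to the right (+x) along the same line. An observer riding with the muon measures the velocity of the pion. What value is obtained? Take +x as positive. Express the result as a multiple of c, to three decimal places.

-0.627c

β_A = 0.787, β_B = 0.316.
Transform to A's frame with the inverse velocity-addition law: u' = (u − v)/(1 − uv/c²), taking u = β_B and v = β_A.
u' = (0.316 − 0.787) / (1 − (0.787)(0.316)) = -0.4710/0.7513 = -0.6269.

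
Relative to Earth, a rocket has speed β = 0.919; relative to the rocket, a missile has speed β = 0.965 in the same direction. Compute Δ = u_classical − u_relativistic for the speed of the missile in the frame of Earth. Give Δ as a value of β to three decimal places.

Δ = 0.886

Galilean: u_cl = 0.965 + 0.919 = 1.8840.
Relativistic: u_rel = (0.965 + 0.919) / (1 + 0.965·0.919) = 1.8840/1.8868 = 0.9985.
Δ = 1.8840 − 0.9985 = 0.8855.
(The classical prediction exceeds c; the relativistic result does not.)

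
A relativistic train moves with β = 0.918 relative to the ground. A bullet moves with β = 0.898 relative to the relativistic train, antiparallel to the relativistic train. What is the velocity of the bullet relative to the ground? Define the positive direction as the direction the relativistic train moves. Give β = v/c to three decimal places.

β = +0.114

With v = 0.918 and u' = -0.898 (in units of c),
u = (u' + v)/(1 + u'v/c²):
u = (-0.898 + 0.918) / (1 + (-0.898)·0.918) = 0.0200/0.1756 = 0.1139
(Galilean addition would give +0.020c.)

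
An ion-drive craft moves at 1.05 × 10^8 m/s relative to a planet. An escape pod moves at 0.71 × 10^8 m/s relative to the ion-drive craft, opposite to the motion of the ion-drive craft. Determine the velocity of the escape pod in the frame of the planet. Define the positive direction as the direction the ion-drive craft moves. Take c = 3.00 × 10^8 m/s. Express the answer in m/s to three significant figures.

+3.71 × 10^7 m/s

In units of c (dividing by 3.00 × 10^8 m/s): v = 0.350, u' = -0.237.
u = (u' + v)/(1 + u'v/c²):
u = (-0.237 + 0.350) / (1 + (-0.237)·0.350) = 0.1133/0.9172 = 0.1236
(Galilean addition would give +0.113c.)
Converting back: u = 0.1236 × 3.00 × 10^8 m/s.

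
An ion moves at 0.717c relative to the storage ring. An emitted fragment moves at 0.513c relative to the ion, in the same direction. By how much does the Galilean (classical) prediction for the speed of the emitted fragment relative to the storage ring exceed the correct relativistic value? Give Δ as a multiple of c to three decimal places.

Δ = 0.331c

Galilean: u_cl = 0.513 + 0.717 = 1.2300.
Relativistic: u_rel = (0.513 + 0.717) / (1 + 0.513·0.717) = 1.2300/1.3678 = 0.8992.
Δ = 1.2300 − 0.8992 = 0.3308.
(The classical prediction exceeds c; the relativistic result does not.)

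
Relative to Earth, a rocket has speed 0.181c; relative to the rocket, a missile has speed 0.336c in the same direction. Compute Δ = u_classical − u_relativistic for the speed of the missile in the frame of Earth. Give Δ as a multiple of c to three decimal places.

Galilean: u_cl = 0.336 + 0.181 = 0.5170.
Relativistic: u_rel = (0.336 + 0.181) / (1 + 0.336·0.181) = 0.5170/1.0608 = 0.4874.
Δ = 0.5170 − 0.4874 = 0.0296.

Δ = 0.030c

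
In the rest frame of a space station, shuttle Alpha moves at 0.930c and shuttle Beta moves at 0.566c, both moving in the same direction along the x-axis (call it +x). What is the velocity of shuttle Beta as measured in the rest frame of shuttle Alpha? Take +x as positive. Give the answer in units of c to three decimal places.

β_A = 0.930, β_B = 0.566.
Transform to A's frame with the inverse velocity-addition law: u' = (u − v)/(1 − uv/c²), taking u = β_B and v = β_A.
u' = (0.566 − 0.930) / (1 − (0.930)(0.566)) = -0.3640/0.4736 = -0.7685.

-0.769c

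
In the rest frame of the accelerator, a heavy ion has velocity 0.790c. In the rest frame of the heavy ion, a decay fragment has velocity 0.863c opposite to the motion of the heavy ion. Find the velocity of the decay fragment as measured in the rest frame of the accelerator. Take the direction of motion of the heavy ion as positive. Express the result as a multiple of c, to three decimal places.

-0.229c

With v = 0.790 and u' = -0.863 (in units of c),
u = (u' + v)/(1 + u'v/c²):
u = (-0.863 + 0.790) / (1 + (-0.863)·0.790) = -0.0730/0.3182 = -0.2294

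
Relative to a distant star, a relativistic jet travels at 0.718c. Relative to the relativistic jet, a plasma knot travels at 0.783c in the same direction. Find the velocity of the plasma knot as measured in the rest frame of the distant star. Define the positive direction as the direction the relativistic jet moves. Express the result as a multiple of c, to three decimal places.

With v = 0.718 and u' = 0.783 (in units of c),
u = (u' + v)/(1 + u'v/c²):
u = (0.783 + 0.718) / (1 + 0.783·0.718) = 1.5010/1.5622 = 0.9608
(Galilean addition would give +1.501c, exceeding c.)

0.961c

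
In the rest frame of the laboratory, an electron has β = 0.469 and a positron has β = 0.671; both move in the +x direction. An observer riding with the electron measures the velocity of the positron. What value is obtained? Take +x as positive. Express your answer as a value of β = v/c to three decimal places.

β_A = 0.469, β_B = 0.671.
Transform to A's frame with the inverse velocity-addition law: u' = (u − v)/(1 − uv/c²), taking u = β_B and v = β_A.
u' = (0.671 − 0.469) / (1 − (0.469)(0.671)) = 0.2020/0.6853 = 0.2948.

β = +0.295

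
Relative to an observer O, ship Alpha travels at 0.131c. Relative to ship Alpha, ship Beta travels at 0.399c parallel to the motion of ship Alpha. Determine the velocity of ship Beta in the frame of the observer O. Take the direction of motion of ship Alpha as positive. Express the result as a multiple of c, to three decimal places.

With v = 0.131 and u' = 0.399 (in units of c),
u = (u' + v)/(1 + u'v/c²):
u = (0.399 + 0.131) / (1 + 0.399·0.131) = 0.5300/1.0523 = 0.5037
(Galilean addition would give +0.530c.)

0.504c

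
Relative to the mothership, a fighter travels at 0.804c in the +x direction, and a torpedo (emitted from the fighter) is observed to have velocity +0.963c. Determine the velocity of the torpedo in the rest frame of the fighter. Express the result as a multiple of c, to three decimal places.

+0.704c

Invert the composition law: u' = (u − v)/(1 − uv/c²).
u' = (0.963 − 0.804) / (1 − (0.963)(0.804)) = 0.1590/0.2257 = 0.7043.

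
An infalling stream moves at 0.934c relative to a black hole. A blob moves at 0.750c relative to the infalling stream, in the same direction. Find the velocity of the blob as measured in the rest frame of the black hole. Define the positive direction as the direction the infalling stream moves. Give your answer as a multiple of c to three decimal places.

With v = 0.934 and u' = 0.750 (in units of c),
u = (u' + v)/(1 + u'v/c²):
u = (0.750 + 0.934) / (1 + 0.750·0.934) = 1.6840/1.7005 = 0.9903
(Galilean addition would give +1.684c, exceeding c.)

0.990c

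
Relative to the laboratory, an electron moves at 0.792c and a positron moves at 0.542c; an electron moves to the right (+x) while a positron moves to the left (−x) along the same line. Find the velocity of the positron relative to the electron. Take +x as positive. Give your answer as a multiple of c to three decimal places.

β_A = 0.792, β_B = -0.542.
Transform to A's frame with the inverse velocity-addition law: u' = (u − v)/(1 − uv/c²), taking u = β_B and v = β_A.
u' = (-0.542 − 0.792) / (1 − (0.792)(-0.542)) = -1.3340/1.4293 = -0.9333.

-0.933c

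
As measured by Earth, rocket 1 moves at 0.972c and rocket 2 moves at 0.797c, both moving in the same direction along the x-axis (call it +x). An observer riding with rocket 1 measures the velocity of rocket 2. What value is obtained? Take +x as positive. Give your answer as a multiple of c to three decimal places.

β_A = 0.972, β_B = 0.797.
Transform to A's frame with the inverse velocity-addition law: u' = (u − v)/(1 − uv/c²), taking u = β_B and v = β_A.
u' = (0.797 − 0.972) / (1 − (0.972)(0.797)) = -0.1750/0.2253 = -0.7767.

-0.777c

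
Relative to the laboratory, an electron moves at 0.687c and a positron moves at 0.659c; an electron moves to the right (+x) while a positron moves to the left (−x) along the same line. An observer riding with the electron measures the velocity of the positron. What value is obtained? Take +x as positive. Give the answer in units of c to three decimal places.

-0.927c

β_A = 0.687, β_B = -0.659.
Transform to A's frame with the inverse velocity-addition law: u' = (u − v)/(1 − uv/c²), taking u = β_B and v = β_A.
u' = (-0.659 − 0.687) / (1 − (0.687)(-0.659)) = -1.3460/1.4527 = -0.9265.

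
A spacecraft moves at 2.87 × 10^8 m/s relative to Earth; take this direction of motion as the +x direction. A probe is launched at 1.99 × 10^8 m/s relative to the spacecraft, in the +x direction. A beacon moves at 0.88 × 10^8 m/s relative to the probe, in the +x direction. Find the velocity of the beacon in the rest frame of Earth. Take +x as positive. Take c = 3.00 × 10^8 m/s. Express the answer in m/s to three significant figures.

Apply u = (u' + v)/(1 + u'v/c²) successively, working outward toward Earth.
(Dividing each given speed by c = 3.00 × 10^8 m/s to work in units of c.)
Start: velocity of the spacecraft relative to Earth = 0.9567c.
Compose with the probe (u' = 0.663 in the spacecraft frame): u_1 = (0.663 + 0.957) / (1 + 0.663·0.957) = 1.6200/1.6346 = 0.9911.
Compose with the beacon (u' = 0.293 in the probe frame): u_2 = (0.293 + 0.991) / (1 + 0.293·0.991) = 1.2844/1.2907 = 0.9951.
So u = 0.9951 × 3.00 × 10^8 m/s.

2.99 × 10^8 m/s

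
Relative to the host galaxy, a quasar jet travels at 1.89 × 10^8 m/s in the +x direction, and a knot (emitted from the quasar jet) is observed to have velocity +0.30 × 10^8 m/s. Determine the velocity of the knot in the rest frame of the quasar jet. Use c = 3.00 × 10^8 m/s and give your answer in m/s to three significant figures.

-1.70 × 10^8 m/s

v = 0.630c, u = 0.100c.
Invert the composition law: u' = (u − v)/(1 − uv/c²).
u' = (0.100 − 0.630) / (1 − (0.100)(0.630)) = -0.5300/0.9370 = -0.5656.
u' = -0.5656 × 3.00 × 10^8 m/s.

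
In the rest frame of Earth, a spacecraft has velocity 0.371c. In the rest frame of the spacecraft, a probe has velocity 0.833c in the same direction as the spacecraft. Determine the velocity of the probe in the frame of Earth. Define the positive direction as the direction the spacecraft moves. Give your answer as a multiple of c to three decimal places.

With v = 0.371 and u' = 0.833 (in units of c),
u = (u' + v)/(1 + u'v/c²):
u = (0.833 + 0.371) / (1 + 0.833·0.371) = 1.2040/1.3090 = 0.9198
(Galilean addition would give +1.204c, exceeding c.)

0.920c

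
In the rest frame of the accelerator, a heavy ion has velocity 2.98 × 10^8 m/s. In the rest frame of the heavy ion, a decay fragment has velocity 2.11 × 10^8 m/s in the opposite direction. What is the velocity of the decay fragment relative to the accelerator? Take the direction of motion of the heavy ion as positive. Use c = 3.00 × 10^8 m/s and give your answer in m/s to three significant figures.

+2.89 × 10^8 m/s

In units of c (dividing by 3.00 × 10^8 m/s): v = 0.993, u' = -0.703.
u = (u' + v)/(1 + u'v/c²):
u = (-0.703 + 0.993) / (1 + (-0.703)·0.993) = 0.2900/0.3014 = 0.9623
Converting back: u = 0.9623 × 3.00 × 10^8 m/s.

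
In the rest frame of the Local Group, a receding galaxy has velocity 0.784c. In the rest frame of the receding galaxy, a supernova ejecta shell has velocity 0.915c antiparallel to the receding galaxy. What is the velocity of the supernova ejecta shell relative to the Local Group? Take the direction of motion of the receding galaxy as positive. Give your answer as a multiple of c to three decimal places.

With v = 0.784 and u' = -0.915 (in units of c),
u = (u' + v)/(1 + u'v/c²):
u = (-0.915 + 0.784) / (1 + (-0.915)·0.784) = -0.1310/0.2826 = -0.4635
(Galilean addition would give -0.131c.)

-0.463c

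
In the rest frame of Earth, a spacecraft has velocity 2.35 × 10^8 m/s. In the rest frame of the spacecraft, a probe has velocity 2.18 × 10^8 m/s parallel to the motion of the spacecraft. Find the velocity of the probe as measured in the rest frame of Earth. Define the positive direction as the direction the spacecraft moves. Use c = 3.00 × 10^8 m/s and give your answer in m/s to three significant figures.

In units of c (dividing by 3.00 × 10^8 m/s): v = 0.783, u' = 0.727.
u = (u' + v)/(1 + u'v/c²):
u = (0.727 + 0.783) / (1 + 0.727·0.783) = 1.5100/1.5692 = 0.9623
Converting back: u = 0.9623 × 3.00 × 10^8 m/s.

2.89 × 10^8 m/s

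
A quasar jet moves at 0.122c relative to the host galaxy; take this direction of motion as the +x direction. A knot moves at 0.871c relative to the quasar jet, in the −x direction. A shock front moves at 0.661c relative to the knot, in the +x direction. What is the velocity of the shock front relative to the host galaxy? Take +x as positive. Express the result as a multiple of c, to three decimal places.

Apply u = (u' + v)/(1 + u'v/c²) successively, working outward toward the host galaxy.
Start: velocity of the quasar jet relative to the host galaxy = 0.1220c.
Compose with the knot (u' = -0.871 in the quasar jet frame): u_1 = (-0.871 + 0.122) / (1 + (-0.871)·0.122) = -0.7490/0.8937 = -0.8381.
Compose with the shock front (u' = 0.661 in the knot frame): u_2 = (0.661 + (-0.838)) / (1 + 0.661·(-0.838)) = -0.1771/0.4460 = -0.3969.

-0.397c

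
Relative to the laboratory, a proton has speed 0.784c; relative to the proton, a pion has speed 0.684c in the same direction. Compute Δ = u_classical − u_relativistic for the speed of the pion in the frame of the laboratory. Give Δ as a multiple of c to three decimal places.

Galilean: u_cl = 0.684 + 0.784 = 1.4680.
Relativistic: u_rel = (0.684 + 0.784) / (1 + 0.684·0.784) = 1.4680/1.5363 = 0.9556.
Δ = 1.4680 − 0.9556 = 0.5124.
(The classical prediction exceeds c; the relativistic result does not.)

Δ = 0.512c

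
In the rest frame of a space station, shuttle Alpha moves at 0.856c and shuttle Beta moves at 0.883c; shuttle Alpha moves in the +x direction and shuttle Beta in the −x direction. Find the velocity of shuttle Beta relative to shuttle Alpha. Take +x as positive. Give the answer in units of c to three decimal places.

-0.990c

β_A = 0.856, β_B = -0.883.
Transform to A's frame with the inverse velocity-addition law: u' = (u − v)/(1 − uv/c²), taking u = β_B and v = β_A.
u' = (-0.883 − 0.856) / (1 − (0.856)(-0.883)) = -1.7390/1.7558 = -0.9904.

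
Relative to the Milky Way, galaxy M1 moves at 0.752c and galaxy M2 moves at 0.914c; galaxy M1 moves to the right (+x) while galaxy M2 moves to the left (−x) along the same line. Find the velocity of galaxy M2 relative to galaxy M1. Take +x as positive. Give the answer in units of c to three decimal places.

β_A = 0.752, β_B = -0.914.
Transform to A's frame with the inverse velocity-addition law: u' = (u − v)/(1 − uv/c²), taking u = β_B and v = β_A.
u' = (-0.914 − 0.752) / (1 − (0.752)(-0.914)) = -1.6660/1.6873 = -0.9874.

-0.987c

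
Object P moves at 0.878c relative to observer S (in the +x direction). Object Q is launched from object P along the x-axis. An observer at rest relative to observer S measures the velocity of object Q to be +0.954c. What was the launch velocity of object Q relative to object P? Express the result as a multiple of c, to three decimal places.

+0.468c

Invert the composition law: u' = (u − v)/(1 − uv/c²).
u' = (0.954 − 0.878) / (1 − (0.954)(0.878)) = 0.0760/0.1624 = 0.4680.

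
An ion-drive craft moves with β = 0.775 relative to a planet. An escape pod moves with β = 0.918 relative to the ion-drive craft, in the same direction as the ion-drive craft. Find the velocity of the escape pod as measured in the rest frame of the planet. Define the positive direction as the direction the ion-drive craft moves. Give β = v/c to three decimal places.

With v = 0.775 and u' = 0.918 (in units of c),
u = (u' + v)/(1 + u'v/c²):
u = (0.918 + 0.775) / (1 + 0.918·0.775) = 1.6930/1.7114 = 0.9892
(Galilean addition would give +1.693c, exceeding c.)

β = 0.989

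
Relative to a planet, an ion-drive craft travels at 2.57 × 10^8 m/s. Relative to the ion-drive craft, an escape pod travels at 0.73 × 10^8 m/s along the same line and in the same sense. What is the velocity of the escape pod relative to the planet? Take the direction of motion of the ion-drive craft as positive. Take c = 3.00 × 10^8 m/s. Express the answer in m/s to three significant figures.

2.73 × 10^8 m/s

In units of c (dividing by 3.00 × 10^8 m/s): v = 0.857, u' = 0.243.
u = (u' + v)/(1 + u'v/c²):
u = (0.243 + 0.857) / (1 + 0.243·0.857) = 1.1000/1.2085 = 0.9103
(Galilean addition would give +1.100c, exceeding c.)
Converting back: u = 0.9103 × 3.00 × 10^8 m/s.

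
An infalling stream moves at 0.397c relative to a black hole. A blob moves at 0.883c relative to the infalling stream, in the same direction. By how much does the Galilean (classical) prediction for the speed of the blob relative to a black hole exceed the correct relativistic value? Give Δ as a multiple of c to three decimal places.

Δ = 0.332c

Galilean: u_cl = 0.883 + 0.397 = 1.2800.
Relativistic: u_rel = (0.883 + 0.397) / (1 + 0.883·0.397) = 1.2800/1.3506 = 0.9478.
Δ = 1.2800 − 0.9478 = 0.3322.
(The classical prediction exceeds c; the relativistic result does not.)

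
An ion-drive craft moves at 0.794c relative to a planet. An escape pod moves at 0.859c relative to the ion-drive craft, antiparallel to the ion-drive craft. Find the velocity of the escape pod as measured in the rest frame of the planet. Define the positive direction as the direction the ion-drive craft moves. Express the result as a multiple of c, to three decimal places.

-0.204c

With v = 0.794 and u' = -0.859 (in units of c),
u = (u' + v)/(1 + u'v/c²):
u = (-0.859 + 0.794) / (1 + (-0.859)·0.794) = -0.0650/0.3180 = -0.2044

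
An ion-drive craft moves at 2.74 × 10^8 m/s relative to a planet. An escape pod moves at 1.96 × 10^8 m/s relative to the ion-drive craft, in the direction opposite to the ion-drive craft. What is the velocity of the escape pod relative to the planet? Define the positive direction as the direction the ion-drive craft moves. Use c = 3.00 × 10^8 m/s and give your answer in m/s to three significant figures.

+1.93 × 10^8 m/s

In units of c (dividing by 3.00 × 10^8 m/s): v = 0.913, u' = -0.653.
u = (u' + v)/(1 + u'v/c²):
u = (-0.653 + 0.913) / (1 + (-0.653)·0.913) = 0.2600/0.4033 = 0.6447
Converting back: u = 0.6447 × 3.00 × 10^8 m/s.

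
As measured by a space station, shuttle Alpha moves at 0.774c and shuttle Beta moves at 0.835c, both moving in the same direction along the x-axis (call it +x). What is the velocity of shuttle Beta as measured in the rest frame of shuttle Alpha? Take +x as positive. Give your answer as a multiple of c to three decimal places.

+0.172c

β_A = 0.774, β_B = 0.835.
Transform to A's frame with the inverse velocity-addition law: u' = (u − v)/(1 − uv/c²), taking u = β_B and v = β_A.
u' = (0.835 − 0.774) / (1 − (0.774)(0.835)) = 0.0610/0.3537 = 0.1725.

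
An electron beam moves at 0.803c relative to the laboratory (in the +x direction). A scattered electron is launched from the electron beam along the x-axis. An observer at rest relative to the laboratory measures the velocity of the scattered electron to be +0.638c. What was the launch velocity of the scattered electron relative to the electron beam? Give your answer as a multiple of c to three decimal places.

Invert the composition law: u' = (u − v)/(1 − uv/c²).
u' = (0.638 − 0.803) / (1 − (0.638)(0.803)) = -0.1650/0.4877 = -0.3383.

-0.338c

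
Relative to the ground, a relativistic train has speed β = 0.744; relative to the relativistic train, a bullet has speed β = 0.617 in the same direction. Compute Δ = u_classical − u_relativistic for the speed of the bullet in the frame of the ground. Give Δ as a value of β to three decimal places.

Δ = 0.428

Galilean: u_cl = 0.617 + 0.744 = 1.3610.
Relativistic: u_rel = (0.617 + 0.744) / (1 + 0.617·0.744) = 1.3610/1.4590 = 0.9328.
Δ = 1.3610 − 0.9328 = 0.4282.
(The classical prediction exceeds c; the relativistic result does not.)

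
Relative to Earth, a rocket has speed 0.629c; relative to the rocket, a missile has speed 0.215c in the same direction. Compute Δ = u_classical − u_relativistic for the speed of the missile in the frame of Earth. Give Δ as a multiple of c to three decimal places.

Galilean: u_cl = 0.215 + 0.629 = 0.8440.
Relativistic: u_rel = (0.215 + 0.629) / (1 + 0.215·0.629) = 0.8440/1.1352 = 0.7435.
Δ = 0.8440 − 0.7435 = 0.1005.

Δ = 0.101c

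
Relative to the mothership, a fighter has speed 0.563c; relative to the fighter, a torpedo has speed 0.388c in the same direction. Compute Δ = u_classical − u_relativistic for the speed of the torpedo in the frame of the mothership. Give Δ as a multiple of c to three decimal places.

Δ = 0.170c

Galilean: u_cl = 0.388 + 0.563 = 0.9510.
Relativistic: u_rel = (0.388 + 0.563) / (1 + 0.388·0.563) = 0.9510/1.2184 = 0.7805.
Δ = 0.9510 − 0.7805 = 0.1705.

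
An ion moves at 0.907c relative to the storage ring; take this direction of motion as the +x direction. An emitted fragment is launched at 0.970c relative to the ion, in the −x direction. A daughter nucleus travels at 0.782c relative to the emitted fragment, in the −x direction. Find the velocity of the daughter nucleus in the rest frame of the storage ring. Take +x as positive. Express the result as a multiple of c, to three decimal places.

Apply u = (u' + v)/(1 + u'v/c²) successively, working outward toward the storage ring.
Start: velocity of the ion relative to the storage ring = 0.9070c.
Compose with the emitted fragment (u' = -0.970 in the ion frame): u_1 = (-0.970 + 0.907) / (1 + (-0.970)·0.907) = -0.0630/0.1202 = -0.5241.
Compose with the daughter nucleus (u' = -0.782 in the emitted fragment frame): u_2 = (-0.782 + (-0.524)) / (1 + (-0.782)·(-0.524)) = -1.3061/1.4098 = -0.9264.

-0.926c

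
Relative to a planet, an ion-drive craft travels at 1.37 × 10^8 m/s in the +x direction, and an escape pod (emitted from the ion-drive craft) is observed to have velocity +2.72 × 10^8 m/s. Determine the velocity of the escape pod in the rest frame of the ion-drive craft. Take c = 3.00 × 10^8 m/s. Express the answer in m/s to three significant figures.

v = 0.457c, u = 0.907c.
Invert the composition law: u' = (u − v)/(1 − uv/c²).
u' = (0.907 − 0.457) / (1 − (0.907)(0.457)) = 0.4500/0.5860 = 0.7680.
u' = 0.7680 × 3.00 × 10^8 m/s.

+2.30 × 10^8 m/s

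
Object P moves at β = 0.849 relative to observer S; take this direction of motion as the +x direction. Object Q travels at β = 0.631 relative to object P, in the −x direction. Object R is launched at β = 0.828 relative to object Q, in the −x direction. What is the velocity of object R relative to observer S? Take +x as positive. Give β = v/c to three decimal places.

β = -0.586

Apply u = (u' + v)/(1 + u'v/c²) successively, working outward toward observer S.
Start: velocity of object P relative to observer S = 0.8490c.
Compose with object Q (u' = -0.631 in object P frame): u_1 = (-0.631 + 0.849) / (1 + (-0.631)·0.849) = 0.2180/0.4643 = 0.4695.
Compose with object R (u' = -0.828 in object Q frame): u_2 = (-0.828 + 0.470) / (1 + (-0.828)·0.470) = -0.3585/0.6112 = -0.5865.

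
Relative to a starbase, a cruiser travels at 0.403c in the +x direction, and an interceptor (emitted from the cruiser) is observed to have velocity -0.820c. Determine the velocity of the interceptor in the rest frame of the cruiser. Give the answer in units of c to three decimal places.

-0.919c

Invert the composition law: u' = (u − v)/(1 − uv/c²).
u' = (-0.820 − 0.403) / (1 − (-0.820)(0.403)) = -1.2230/1.3305 = -0.9192.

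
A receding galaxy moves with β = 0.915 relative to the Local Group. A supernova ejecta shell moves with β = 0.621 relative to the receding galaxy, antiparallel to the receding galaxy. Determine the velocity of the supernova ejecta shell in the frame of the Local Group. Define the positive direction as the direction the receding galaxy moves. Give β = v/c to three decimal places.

With v = 0.915 and u' = -0.621 (in units of c),
u = (u' + v)/(1 + u'v/c²):
u = (-0.621 + 0.915) / (1 + (-0.621)·0.915) = 0.2940/0.4318 = 0.6809
(Galilean addition would give +0.294c.)

β = +0.681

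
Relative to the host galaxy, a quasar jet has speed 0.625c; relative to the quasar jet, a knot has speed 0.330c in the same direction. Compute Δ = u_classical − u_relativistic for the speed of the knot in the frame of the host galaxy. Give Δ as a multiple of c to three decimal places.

Δ = 0.163c

Galilean: u_cl = 0.330 + 0.625 = 0.9550.
Relativistic: u_rel = (0.330 + 0.625) / (1 + 0.330·0.625) = 0.9550/1.2063 = 0.7917.
Δ = 0.9550 − 0.7917 = 0.1633.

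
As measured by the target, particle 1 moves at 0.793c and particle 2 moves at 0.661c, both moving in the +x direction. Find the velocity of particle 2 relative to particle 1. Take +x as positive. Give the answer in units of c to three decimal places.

-0.277c

β_A = 0.793, β_B = 0.661.
Transform to A's frame with the inverse velocity-addition law: u' = (u − v)/(1 − uv/c²), taking u = β_B and v = β_A.
u' = (0.661 − 0.793) / (1 − (0.793)(0.661)) = -0.1320/0.4758 = -0.2774.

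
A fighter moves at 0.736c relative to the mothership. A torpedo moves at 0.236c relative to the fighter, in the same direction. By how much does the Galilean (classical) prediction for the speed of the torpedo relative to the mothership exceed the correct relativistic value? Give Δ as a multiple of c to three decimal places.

Δ = 0.144c

Galilean: u_cl = 0.236 + 0.736 = 0.9720.
Relativistic: u_rel = (0.236 + 0.736) / (1 + 0.236·0.736) = 0.9720/1.1737 = 0.8282.
Δ = 0.9720 − 0.8282 = 0.1438.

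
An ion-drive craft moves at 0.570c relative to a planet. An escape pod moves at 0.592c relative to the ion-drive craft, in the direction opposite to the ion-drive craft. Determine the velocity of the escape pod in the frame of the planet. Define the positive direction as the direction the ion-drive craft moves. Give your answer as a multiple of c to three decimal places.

-0.033c

With v = 0.570 and u' = -0.592 (in units of c),
u = (u' + v)/(1 + u'v/c²):
u = (-0.592 + 0.570) / (1 + (-0.592)·0.570) = -0.0220/0.6626 = -0.0332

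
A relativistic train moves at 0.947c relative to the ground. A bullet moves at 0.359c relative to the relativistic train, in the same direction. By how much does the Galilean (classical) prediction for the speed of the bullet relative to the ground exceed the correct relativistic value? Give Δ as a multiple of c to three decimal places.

Galilean: u_cl = 0.359 + 0.947 = 1.3060.
Relativistic: u_rel = (0.359 + 0.947) / (1 + 0.359·0.947) = 1.3060/1.3400 = 0.9746.
Δ = 1.3060 − 0.9746 = 0.3314.
(The classical prediction exceeds c; the relativistic result does not.)

Δ = 0.331c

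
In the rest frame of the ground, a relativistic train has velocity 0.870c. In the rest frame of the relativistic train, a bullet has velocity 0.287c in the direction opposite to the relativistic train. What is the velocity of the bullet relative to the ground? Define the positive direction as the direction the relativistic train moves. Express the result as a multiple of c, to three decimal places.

With v = 0.870 and u' = -0.287 (in units of c),
u = (u' + v)/(1 + u'v/c²):
u = (-0.287 + 0.870) / (1 + (-0.287)·0.870) = 0.5830/0.7503 = 0.7770

+0.777c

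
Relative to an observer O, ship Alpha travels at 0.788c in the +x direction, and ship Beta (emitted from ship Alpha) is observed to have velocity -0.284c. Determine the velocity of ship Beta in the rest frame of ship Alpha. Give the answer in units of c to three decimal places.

-0.876c

Invert the composition law: u' = (u − v)/(1 − uv/c²).
u' = (-0.284 − 0.788) / (1 − (-0.284)(0.788)) = -1.0720/1.2238 = -0.8760.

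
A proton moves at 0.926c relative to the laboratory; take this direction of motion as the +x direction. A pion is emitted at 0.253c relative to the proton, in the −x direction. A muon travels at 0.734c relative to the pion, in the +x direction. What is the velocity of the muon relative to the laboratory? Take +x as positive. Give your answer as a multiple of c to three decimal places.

+0.980c

Apply u = (u' + v)/(1 + u'v/c²) successively, working outward toward the laboratory.
Start: velocity of the proton relative to the laboratory = 0.9260c.
Compose with the pion (u' = -0.253 in the proton frame): u_1 = (-0.253 + 0.926) / (1 + (-0.253)·0.926) = 0.6730/0.7657 = 0.8789.
Compose with the muon (u' = 0.734 in the pion frame): u_2 = (0.734 + 0.879) / (1 + 0.734·0.879) = 1.6129/1.6451 = 0.9804.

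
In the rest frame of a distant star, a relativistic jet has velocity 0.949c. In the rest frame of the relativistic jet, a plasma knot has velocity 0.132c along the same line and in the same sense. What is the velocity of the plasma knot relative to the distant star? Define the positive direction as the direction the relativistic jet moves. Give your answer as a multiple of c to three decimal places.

0.961c

With v = 0.949 and u' = 0.132 (in units of c),
u = (u' + v)/(1 + u'v/c²):
u = (0.132 + 0.949) / (1 + 0.132·0.949) = 1.0810/1.1253 = 0.9607
(Galilean addition would give +1.081c, exceeding c.)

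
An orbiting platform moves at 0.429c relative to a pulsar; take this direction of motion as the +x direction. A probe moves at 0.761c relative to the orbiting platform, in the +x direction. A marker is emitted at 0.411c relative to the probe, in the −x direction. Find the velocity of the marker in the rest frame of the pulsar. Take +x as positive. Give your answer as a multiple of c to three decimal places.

Apply u = (u' + v)/(1 + u'v/c²) successively, working outward toward the pulsar.
Start: velocity of the orbiting platform relative to the pulsar = 0.4290c.
Compose with the probe (u' = 0.761 in the orbiting platform frame): u_1 = (0.761 + 0.429) / (1 + 0.761·0.429) = 1.1900/1.3265 = 0.8971.
Compose with the marker (u' = -0.411 in the probe frame): u_2 = (-0.411 + 0.897) / (1 + (-0.411)·0.897) = 0.4861/0.6313 = 0.7700.

+0.770c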